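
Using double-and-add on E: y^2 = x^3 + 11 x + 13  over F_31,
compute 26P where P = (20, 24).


k = 26 = 11010_2 (binary, LSB first: 01011)
Double-and-add from P = (20, 24):
  bit 0 = 0: acc unchanged = O
  bit 1 = 1: acc = O + (10, 10) = (10, 10)
  bit 2 = 0: acc unchanged = (10, 10)
  bit 3 = 1: acc = (10, 10) + (9, 29) = (1, 5)
  bit 4 = 1: acc = (1, 5) + (23, 23) = (11, 15)

26P = (11, 15)


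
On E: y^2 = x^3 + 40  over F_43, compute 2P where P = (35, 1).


Doubling: s = (3 x1^2 + a) / (2 y1)
s = (3*35^2 + 0) / (2*1) mod 43 = 10
x3 = s^2 - 2 x1 mod 43 = 10^2 - 2*35 = 30
y3 = s (x1 - x3) - y1 mod 43 = 10 * (35 - 30) - 1 = 6

2P = (30, 6)


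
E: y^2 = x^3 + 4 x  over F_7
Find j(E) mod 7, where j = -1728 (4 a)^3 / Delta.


Delta = -16(4 a^3 + 27 b^2) mod 7 = 6
-1728 * (4 a)^3 = -1728 * (4*4)^3 mod 7 = 1
j = 1 * 6^(-1) mod 7 = 6

j = 6 (mod 7)


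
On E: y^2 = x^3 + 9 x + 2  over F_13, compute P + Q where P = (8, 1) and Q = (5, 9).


P != Q, so use the chord formula.
s = (y2 - y1) / (x2 - x1) = (8) / (10) mod 13 = 6
x3 = s^2 - x1 - x2 mod 13 = 6^2 - 8 - 5 = 10
y3 = s (x1 - x3) - y1 mod 13 = 6 * (8 - 10) - 1 = 0

P + Q = (10, 0)


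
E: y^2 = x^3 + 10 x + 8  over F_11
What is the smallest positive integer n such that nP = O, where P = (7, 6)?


Compute successive multiples of P until we hit O:
  1P = (7, 6)
  2P = (6, 8)
  3P = (2, 6)
  4P = (2, 5)
  5P = (6, 3)
  6P = (7, 5)
  7P = O

ord(P) = 7


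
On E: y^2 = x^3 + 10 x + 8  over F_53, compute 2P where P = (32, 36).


Doubling: s = (3 x1^2 + a) / (2 y1)
s = (3*32^2 + 10) / (2*36) mod 53 = 6
x3 = s^2 - 2 x1 mod 53 = 6^2 - 2*32 = 25
y3 = s (x1 - x3) - y1 mod 53 = 6 * (32 - 25) - 36 = 6

2P = (25, 6)


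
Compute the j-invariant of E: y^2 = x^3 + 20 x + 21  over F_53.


Delta = -16(4 a^3 + 27 b^2) mod 53 = 3
-1728 * (4 a)^3 = -1728 * (4*20)^3 mod 53 = 49
j = 49 * 3^(-1) mod 53 = 34

j = 34 (mod 53)


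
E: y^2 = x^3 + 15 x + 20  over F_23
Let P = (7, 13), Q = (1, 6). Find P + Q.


P != Q, so use the chord formula.
s = (y2 - y1) / (x2 - x1) = (16) / (17) mod 23 = 5
x3 = s^2 - x1 - x2 mod 23 = 5^2 - 7 - 1 = 17
y3 = s (x1 - x3) - y1 mod 23 = 5 * (7 - 17) - 13 = 6

P + Q = (17, 6)


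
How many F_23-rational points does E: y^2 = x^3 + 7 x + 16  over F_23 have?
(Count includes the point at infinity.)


For each x in F_23, count y with y^2 = x^3 + 7 x + 16 mod 23:
  x = 0: RHS = 16, y in [4, 19]  -> 2 point(s)
  x = 1: RHS = 1, y in [1, 22]  -> 2 point(s)
  x = 3: RHS = 18, y in [8, 15]  -> 2 point(s)
  x = 4: RHS = 16, y in [4, 19]  -> 2 point(s)
  x = 8: RHS = 9, y in [3, 20]  -> 2 point(s)
  x = 9: RHS = 3, y in [7, 16]  -> 2 point(s)
  x = 13: RHS = 4, y in [2, 21]  -> 2 point(s)
  x = 14: RHS = 6, y in [11, 12]  -> 2 point(s)
  x = 15: RHS = 0, y in [0]  -> 1 point(s)
  x = 19: RHS = 16, y in [4, 19]  -> 2 point(s)
  x = 22: RHS = 8, y in [10, 13]  -> 2 point(s)
Affine points: 21. Add the point at infinity: total = 22.

#E(F_23) = 22


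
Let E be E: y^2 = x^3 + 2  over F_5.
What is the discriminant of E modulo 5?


4 a^3 + 27 b^2 = 4*0^3 + 27*2^2 = 0 + 108 = 108
Delta = -16 * (108) = -1728
Delta mod 5 = 2

Delta = 2 (mod 5)


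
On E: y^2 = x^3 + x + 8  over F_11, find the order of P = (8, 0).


Compute successive multiples of P until we hit O:
  1P = (8, 0)
  2P = O

ord(P) = 2


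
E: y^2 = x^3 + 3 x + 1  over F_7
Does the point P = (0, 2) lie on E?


Check whether y^2 = x^3 + 3 x + 1 (mod 7) for (x, y) = (0, 2).
LHS: y^2 = 2^2 mod 7 = 4
RHS: x^3 + 3 x + 1 = 0^3 + 3*0 + 1 mod 7 = 1
LHS != RHS

No, not on the curve


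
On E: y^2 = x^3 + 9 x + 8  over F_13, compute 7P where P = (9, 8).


k = 7 = 111_2 (binary, LSB first: 111)
Double-and-add from P = (9, 8):
  bit 0 = 1: acc = O + (9, 8) = (9, 8)
  bit 1 = 1: acc = (9, 8) + (5, 3) = (3, 6)
  bit 2 = 1: acc = (3, 6) + (4, 11) = (5, 10)

7P = (5, 10)


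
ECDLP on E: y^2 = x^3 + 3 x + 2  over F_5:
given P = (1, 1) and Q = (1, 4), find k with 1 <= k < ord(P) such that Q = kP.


Enumerate multiples of P until we hit Q = (1, 4):
  1P = (1, 1)
  2P = (2, 1)
  3P = (2, 4)
  4P = (1, 4)
Match found at i = 4.

k = 4


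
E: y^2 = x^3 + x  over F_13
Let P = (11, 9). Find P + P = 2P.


Doubling: s = (3 x1^2 + a) / (2 y1)
s = (3*11^2 + 1) / (2*9) mod 13 = 0
x3 = s^2 - 2 x1 mod 13 = 0^2 - 2*11 = 4
y3 = s (x1 - x3) - y1 mod 13 = 0 * (11 - 4) - 9 = 4

2P = (4, 4)


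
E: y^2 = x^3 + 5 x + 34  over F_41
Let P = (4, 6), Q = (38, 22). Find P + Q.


P != Q, so use the chord formula.
s = (y2 - y1) / (x2 - x1) = (16) / (34) mod 41 = 27
x3 = s^2 - x1 - x2 mod 41 = 27^2 - 4 - 38 = 31
y3 = s (x1 - x3) - y1 mod 41 = 27 * (4 - 31) - 6 = 3

P + Q = (31, 3)


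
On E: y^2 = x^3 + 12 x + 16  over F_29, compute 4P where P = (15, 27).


k = 4 = 100_2 (binary, LSB first: 001)
Double-and-add from P = (15, 27):
  bit 0 = 0: acc unchanged = O
  bit 1 = 0: acc unchanged = O
  bit 2 = 1: acc = O + (10, 11) = (10, 11)

4P = (10, 11)


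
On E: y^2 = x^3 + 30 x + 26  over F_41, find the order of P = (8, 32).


Compute successive multiples of P until we hit O:
  1P = (8, 32)
  2P = (4, 28)
  3P = (30, 28)
  4P = (1, 4)
  5P = (7, 13)
  6P = (18, 24)
  7P = (14, 22)
  8P = (40, 35)
  ... (continuing to 21P)
  21P = O

ord(P) = 21


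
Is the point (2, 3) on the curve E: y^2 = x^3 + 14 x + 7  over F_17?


Check whether y^2 = x^3 + 14 x + 7 (mod 17) for (x, y) = (2, 3).
LHS: y^2 = 3^2 mod 17 = 9
RHS: x^3 + 14 x + 7 = 2^3 + 14*2 + 7 mod 17 = 9
LHS = RHS

Yes, on the curve


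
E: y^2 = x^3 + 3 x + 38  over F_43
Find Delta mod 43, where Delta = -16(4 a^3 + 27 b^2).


4 a^3 + 27 b^2 = 4*3^3 + 27*38^2 = 108 + 38988 = 39096
Delta = -16 * (39096) = -625536
Delta mod 43 = 28

Delta = 28 (mod 43)


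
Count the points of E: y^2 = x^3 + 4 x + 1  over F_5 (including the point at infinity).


For each x in F_5, count y with y^2 = x^3 + 4 x + 1 mod 5:
  x = 0: RHS = 1, y in [1, 4]  -> 2 point(s)
  x = 1: RHS = 1, y in [1, 4]  -> 2 point(s)
  x = 3: RHS = 0, y in [0]  -> 1 point(s)
  x = 4: RHS = 1, y in [1, 4]  -> 2 point(s)
Affine points: 7. Add the point at infinity: total = 8.

#E(F_5) = 8


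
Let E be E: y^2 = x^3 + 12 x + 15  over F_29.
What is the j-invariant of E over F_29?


Delta = -16(4 a^3 + 27 b^2) mod 29 = 22
-1728 * (4 a)^3 = -1728 * (4*12)^3 mod 29 = 6
j = 6 * 22^(-1) mod 29 = 24

j = 24 (mod 29)


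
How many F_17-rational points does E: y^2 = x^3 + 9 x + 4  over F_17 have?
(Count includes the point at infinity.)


For each x in F_17, count y with y^2 = x^3 + 9 x + 4 mod 17:
  x = 0: RHS = 4, y in [2, 15]  -> 2 point(s)
  x = 2: RHS = 13, y in [8, 9]  -> 2 point(s)
  x = 4: RHS = 2, y in [6, 11]  -> 2 point(s)
  x = 5: RHS = 4, y in [2, 15]  -> 2 point(s)
  x = 6: RHS = 2, y in [6, 11]  -> 2 point(s)
  x = 7: RHS = 2, y in [6, 11]  -> 2 point(s)
  x = 9: RHS = 15, y in [7, 10]  -> 2 point(s)
  x = 12: RHS = 4, y in [2, 15]  -> 2 point(s)
  x = 14: RHS = 1, y in [1, 16]  -> 2 point(s)
Affine points: 18. Add the point at infinity: total = 19.

#E(F_17) = 19


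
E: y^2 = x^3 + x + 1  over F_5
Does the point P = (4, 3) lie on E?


Check whether y^2 = x^3 + 1 x + 1 (mod 5) for (x, y) = (4, 3).
LHS: y^2 = 3^2 mod 5 = 4
RHS: x^3 + 1 x + 1 = 4^3 + 1*4 + 1 mod 5 = 4
LHS = RHS

Yes, on the curve


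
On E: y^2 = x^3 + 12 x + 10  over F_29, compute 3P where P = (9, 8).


k = 3 = 11_2 (binary, LSB first: 11)
Double-and-add from P = (9, 8):
  bit 0 = 1: acc = O + (9, 8) = (9, 8)
  bit 1 = 1: acc = (9, 8) + (27, 6) = (17, 9)

3P = (17, 9)


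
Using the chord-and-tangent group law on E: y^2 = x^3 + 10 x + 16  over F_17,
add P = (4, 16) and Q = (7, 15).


P != Q, so use the chord formula.
s = (y2 - y1) / (x2 - x1) = (16) / (3) mod 17 = 11
x3 = s^2 - x1 - x2 mod 17 = 11^2 - 4 - 7 = 8
y3 = s (x1 - x3) - y1 mod 17 = 11 * (4 - 8) - 16 = 8

P + Q = (8, 8)


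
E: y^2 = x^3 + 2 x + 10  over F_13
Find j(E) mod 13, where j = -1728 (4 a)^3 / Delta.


Delta = -16(4 a^3 + 27 b^2) mod 13 = 7
-1728 * (4 a)^3 = -1728 * (4*2)^3 mod 13 = 5
j = 5 * 7^(-1) mod 13 = 10

j = 10 (mod 13)


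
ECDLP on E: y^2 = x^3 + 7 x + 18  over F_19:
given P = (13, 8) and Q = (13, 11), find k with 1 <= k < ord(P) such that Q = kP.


Enumerate multiples of P until we hit Q = (13, 11):
  1P = (13, 8)
  2P = (10, 10)
  3P = (7, 7)
  4P = (8, 15)
  5P = (3, 16)
  6P = (12, 14)
  7P = (11, 18)
  8P = (1, 8)
  9P = (5, 11)
  10P = (5, 8)
  11P = (1, 11)
  12P = (11, 1)
  13P = (12, 5)
  14P = (3, 3)
  15P = (8, 4)
  16P = (7, 12)
  17P = (10, 9)
  18P = (13, 11)
Match found at i = 18.

k = 18


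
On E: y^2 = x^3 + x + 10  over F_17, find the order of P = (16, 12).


Compute successive multiples of P until we hit O:
  1P = (16, 12)
  2P = (11, 3)
  3P = (15, 0)
  4P = (11, 14)
  5P = (16, 5)
  6P = O

ord(P) = 6


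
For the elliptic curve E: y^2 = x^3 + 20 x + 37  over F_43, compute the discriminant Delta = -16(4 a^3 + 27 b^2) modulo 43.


4 a^3 + 27 b^2 = 4*20^3 + 27*37^2 = 32000 + 36963 = 68963
Delta = -16 * (68963) = -1103408
Delta mod 43 = 15

Delta = 15 (mod 43)


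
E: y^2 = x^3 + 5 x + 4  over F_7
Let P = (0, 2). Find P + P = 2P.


Doubling: s = (3 x1^2 + a) / (2 y1)
s = (3*0^2 + 5) / (2*2) mod 7 = 3
x3 = s^2 - 2 x1 mod 7 = 3^2 - 2*0 = 2
y3 = s (x1 - x3) - y1 mod 7 = 3 * (0 - 2) - 2 = 6

2P = (2, 6)


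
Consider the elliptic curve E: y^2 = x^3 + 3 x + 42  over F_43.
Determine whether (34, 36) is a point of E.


Check whether y^2 = x^3 + 3 x + 42 (mod 43) for (x, y) = (34, 36).
LHS: y^2 = 36^2 mod 43 = 6
RHS: x^3 + 3 x + 42 = 34^3 + 3*34 + 42 mod 43 = 17
LHS != RHS

No, not on the curve


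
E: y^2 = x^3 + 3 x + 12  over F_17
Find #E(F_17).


For each x in F_17, count y with y^2 = x^3 + 3 x + 12 mod 17:
  x = 1: RHS = 16, y in [4, 13]  -> 2 point(s)
  x = 2: RHS = 9, y in [3, 14]  -> 2 point(s)
  x = 5: RHS = 16, y in [4, 13]  -> 2 point(s)
  x = 6: RHS = 8, y in [5, 12]  -> 2 point(s)
  x = 7: RHS = 2, y in [6, 11]  -> 2 point(s)
  x = 8: RHS = 4, y in [2, 15]  -> 2 point(s)
  x = 11: RHS = 16, y in [4, 13]  -> 2 point(s)
  x = 12: RHS = 8, y in [5, 12]  -> 2 point(s)
  x = 13: RHS = 4, y in [2, 15]  -> 2 point(s)
  x = 15: RHS = 15, y in [7, 10]  -> 2 point(s)
  x = 16: RHS = 8, y in [5, 12]  -> 2 point(s)
Affine points: 22. Add the point at infinity: total = 23.

#E(F_17) = 23


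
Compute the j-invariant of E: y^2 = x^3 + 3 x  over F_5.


Delta = -16(4 a^3 + 27 b^2) mod 5 = 2
-1728 * (4 a)^3 = -1728 * (4*3)^3 mod 5 = 1
j = 1 * 2^(-1) mod 5 = 3

j = 3 (mod 5)


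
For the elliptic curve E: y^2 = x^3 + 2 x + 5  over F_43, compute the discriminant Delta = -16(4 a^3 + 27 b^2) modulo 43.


4 a^3 + 27 b^2 = 4*2^3 + 27*5^2 = 32 + 675 = 707
Delta = -16 * (707) = -11312
Delta mod 43 = 40

Delta = 40 (mod 43)


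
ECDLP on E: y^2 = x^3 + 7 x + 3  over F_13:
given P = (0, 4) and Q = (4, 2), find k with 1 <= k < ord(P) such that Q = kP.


Enumerate multiples of P until we hit Q = (4, 2):
  1P = (0, 4)
  2P = (3, 8)
  3P = (6, 1)
  4P = (4, 11)
  5P = (8, 8)
  6P = (2, 8)
  7P = (2, 5)
  8P = (8, 5)
  9P = (4, 2)
Match found at i = 9.

k = 9


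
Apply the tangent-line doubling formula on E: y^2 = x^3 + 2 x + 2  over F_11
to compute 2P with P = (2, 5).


Doubling: s = (3 x1^2 + a) / (2 y1)
s = (3*2^2 + 2) / (2*5) mod 11 = 8
x3 = s^2 - 2 x1 mod 11 = 8^2 - 2*2 = 5
y3 = s (x1 - x3) - y1 mod 11 = 8 * (2 - 5) - 5 = 4

2P = (5, 4)


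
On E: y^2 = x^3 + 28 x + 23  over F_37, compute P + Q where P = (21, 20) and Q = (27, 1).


P != Q, so use the chord formula.
s = (y2 - y1) / (x2 - x1) = (18) / (6) mod 37 = 3
x3 = s^2 - x1 - x2 mod 37 = 3^2 - 21 - 27 = 35
y3 = s (x1 - x3) - y1 mod 37 = 3 * (21 - 35) - 20 = 12

P + Q = (35, 12)


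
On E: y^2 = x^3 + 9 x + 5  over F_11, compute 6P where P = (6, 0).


k = 6 = 110_2 (binary, LSB first: 011)
Double-and-add from P = (6, 0):
  bit 0 = 0: acc unchanged = O
  bit 1 = 1: acc = O + O = O
  bit 2 = 1: acc = O + O = O

6P = O


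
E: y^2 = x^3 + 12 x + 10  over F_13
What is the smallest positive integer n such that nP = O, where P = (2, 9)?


Compute successive multiples of P until we hit O:
  1P = (2, 9)
  2P = (5, 0)
  3P = (2, 4)
  4P = O

ord(P) = 4


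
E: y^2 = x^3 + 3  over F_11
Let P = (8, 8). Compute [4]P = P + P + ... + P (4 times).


k = 4 = 100_2 (binary, LSB first: 001)
Double-and-add from P = (8, 8):
  bit 0 = 0: acc unchanged = O
  bit 1 = 0: acc unchanged = O
  bit 2 = 1: acc = O + (0, 5) = (0, 5)

4P = (0, 5)


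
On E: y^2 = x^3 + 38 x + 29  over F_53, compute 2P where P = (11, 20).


Doubling: s = (3 x1^2 + a) / (2 y1)
s = (3*11^2 + 38) / (2*20) mod 53 = 14
x3 = s^2 - 2 x1 mod 53 = 14^2 - 2*11 = 15
y3 = s (x1 - x3) - y1 mod 53 = 14 * (11 - 15) - 20 = 30

2P = (15, 30)


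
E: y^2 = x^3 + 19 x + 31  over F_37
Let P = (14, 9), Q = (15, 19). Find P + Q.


P != Q, so use the chord formula.
s = (y2 - y1) / (x2 - x1) = (10) / (1) mod 37 = 10
x3 = s^2 - x1 - x2 mod 37 = 10^2 - 14 - 15 = 34
y3 = s (x1 - x3) - y1 mod 37 = 10 * (14 - 34) - 9 = 13

P + Q = (34, 13)


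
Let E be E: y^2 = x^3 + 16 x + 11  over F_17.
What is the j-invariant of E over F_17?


Delta = -16(4 a^3 + 27 b^2) mod 17 = 16
-1728 * (4 a)^3 = -1728 * (4*16)^3 mod 17 = 7
j = 7 * 16^(-1) mod 17 = 10

j = 10 (mod 17)


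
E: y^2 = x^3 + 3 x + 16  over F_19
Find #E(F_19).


For each x in F_19, count y with y^2 = x^3 + 3 x + 16 mod 19:
  x = 0: RHS = 16, y in [4, 15]  -> 2 point(s)
  x = 1: RHS = 1, y in [1, 18]  -> 2 point(s)
  x = 2: RHS = 11, y in [7, 12]  -> 2 point(s)
  x = 4: RHS = 16, y in [4, 15]  -> 2 point(s)
  x = 5: RHS = 4, y in [2, 17]  -> 2 point(s)
  x = 7: RHS = 0, y in [0]  -> 1 point(s)
  x = 8: RHS = 1, y in [1, 18]  -> 2 point(s)
  x = 10: RHS = 1, y in [1, 18]  -> 2 point(s)
  x = 14: RHS = 9, y in [3, 16]  -> 2 point(s)
  x = 15: RHS = 16, y in [4, 15]  -> 2 point(s)
Affine points: 19. Add the point at infinity: total = 20.

#E(F_19) = 20


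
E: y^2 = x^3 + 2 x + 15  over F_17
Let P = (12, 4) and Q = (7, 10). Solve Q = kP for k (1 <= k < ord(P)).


Enumerate multiples of P until we hit Q = (7, 10):
  1P = (12, 4)
  2P = (11, 12)
  3P = (7, 7)
  4P = (14, 4)
  5P = (8, 13)
  6P = (1, 1)
  7P = (0, 7)
  8P = (4, 11)
  9P = (10, 7)
  10P = (10, 10)
  11P = (4, 6)
  12P = (0, 10)
  13P = (1, 16)
  14P = (8, 4)
  15P = (14, 13)
  16P = (7, 10)
Match found at i = 16.

k = 16


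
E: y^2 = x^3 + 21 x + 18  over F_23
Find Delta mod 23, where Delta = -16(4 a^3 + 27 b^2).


4 a^3 + 27 b^2 = 4*21^3 + 27*18^2 = 37044 + 8748 = 45792
Delta = -16 * (45792) = -732672
Delta mod 23 = 16

Delta = 16 (mod 23)


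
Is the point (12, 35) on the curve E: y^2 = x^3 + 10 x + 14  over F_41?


Check whether y^2 = x^3 + 10 x + 14 (mod 41) for (x, y) = (12, 35).
LHS: y^2 = 35^2 mod 41 = 36
RHS: x^3 + 10 x + 14 = 12^3 + 10*12 + 14 mod 41 = 17
LHS != RHS

No, not on the curve


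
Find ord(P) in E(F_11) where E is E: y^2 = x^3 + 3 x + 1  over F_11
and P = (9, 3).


Compute successive multiples of P until we hit O:
  1P = (9, 3)
  2P = (2, 9)
  3P = (5, 3)
  4P = (8, 8)
  5P = (8, 3)
  6P = (5, 8)
  7P = (2, 2)
  8P = (9, 8)
  ... (continuing to 9P)
  9P = O

ord(P) = 9


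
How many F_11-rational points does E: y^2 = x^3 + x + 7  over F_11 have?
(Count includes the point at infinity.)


For each x in F_11, count y with y^2 = x^3 + 1 x + 7 mod 11:
  x = 1: RHS = 9, y in [3, 8]  -> 2 point(s)
  x = 3: RHS = 4, y in [2, 9]  -> 2 point(s)
  x = 4: RHS = 9, y in [3, 8]  -> 2 point(s)
  x = 5: RHS = 5, y in [4, 7]  -> 2 point(s)
  x = 6: RHS = 9, y in [3, 8]  -> 2 point(s)
  x = 7: RHS = 5, y in [4, 7]  -> 2 point(s)
  x = 10: RHS = 5, y in [4, 7]  -> 2 point(s)
Affine points: 14. Add the point at infinity: total = 15.

#E(F_11) = 15


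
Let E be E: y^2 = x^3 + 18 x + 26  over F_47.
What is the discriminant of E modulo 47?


4 a^3 + 27 b^2 = 4*18^3 + 27*26^2 = 23328 + 18252 = 41580
Delta = -16 * (41580) = -665280
Delta mod 47 = 5

Delta = 5 (mod 47)


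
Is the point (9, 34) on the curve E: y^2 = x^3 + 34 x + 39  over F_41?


Check whether y^2 = x^3 + 34 x + 39 (mod 41) for (x, y) = (9, 34).
LHS: y^2 = 34^2 mod 41 = 8
RHS: x^3 + 34 x + 39 = 9^3 + 34*9 + 39 mod 41 = 8
LHS = RHS

Yes, on the curve


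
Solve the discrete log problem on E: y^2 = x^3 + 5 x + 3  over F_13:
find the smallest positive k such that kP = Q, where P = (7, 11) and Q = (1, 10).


Enumerate multiples of P until we hit Q = (1, 10):
  1P = (7, 11)
  2P = (0, 9)
  3P = (9, 7)
  4P = (1, 3)
  5P = (1, 10)
Match found at i = 5.

k = 5


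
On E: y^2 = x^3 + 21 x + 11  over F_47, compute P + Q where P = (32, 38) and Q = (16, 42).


P != Q, so use the chord formula.
s = (y2 - y1) / (x2 - x1) = (4) / (31) mod 47 = 35
x3 = s^2 - x1 - x2 mod 47 = 35^2 - 32 - 16 = 2
y3 = s (x1 - x3) - y1 mod 47 = 35 * (32 - 2) - 38 = 25

P + Q = (2, 25)


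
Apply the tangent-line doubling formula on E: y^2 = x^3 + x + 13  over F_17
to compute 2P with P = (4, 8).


Doubling: s = (3 x1^2 + a) / (2 y1)
s = (3*4^2 + 1) / (2*8) mod 17 = 2
x3 = s^2 - 2 x1 mod 17 = 2^2 - 2*4 = 13
y3 = s (x1 - x3) - y1 mod 17 = 2 * (4 - 13) - 8 = 8

2P = (13, 8)


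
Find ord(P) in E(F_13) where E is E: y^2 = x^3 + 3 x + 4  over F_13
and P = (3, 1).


Compute successive multiples of P until we hit O:
  1P = (3, 1)
  2P = (11, 9)
  3P = (0, 2)
  4P = (0, 11)
  5P = (11, 4)
  6P = (3, 12)
  7P = O

ord(P) = 7


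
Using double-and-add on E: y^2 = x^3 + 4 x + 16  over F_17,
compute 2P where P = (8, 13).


k = 2 = 10_2 (binary, LSB first: 01)
Double-and-add from P = (8, 13):
  bit 0 = 0: acc unchanged = O
  bit 1 = 1: acc = O + (2, 10) = (2, 10)

2P = (2, 10)


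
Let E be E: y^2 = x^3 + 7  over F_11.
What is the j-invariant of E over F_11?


Delta = -16(4 a^3 + 27 b^2) mod 11 = 7
-1728 * (4 a)^3 = -1728 * (4*0)^3 mod 11 = 0
j = 0 * 7^(-1) mod 11 = 0

j = 0 (mod 11)


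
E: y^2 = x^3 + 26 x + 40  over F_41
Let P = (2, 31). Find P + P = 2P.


Doubling: s = (3 x1^2 + a) / (2 y1)
s = (3*2^2 + 26) / (2*31) mod 41 = 35
x3 = s^2 - 2 x1 mod 41 = 35^2 - 2*2 = 32
y3 = s (x1 - x3) - y1 mod 41 = 35 * (2 - 32) - 31 = 26

2P = (32, 26)


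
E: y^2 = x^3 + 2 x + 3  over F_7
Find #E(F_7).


For each x in F_7, count y with y^2 = x^3 + 2 x + 3 mod 7:
  x = 2: RHS = 1, y in [1, 6]  -> 2 point(s)
  x = 3: RHS = 1, y in [1, 6]  -> 2 point(s)
  x = 6: RHS = 0, y in [0]  -> 1 point(s)
Affine points: 5. Add the point at infinity: total = 6.

#E(F_7) = 6


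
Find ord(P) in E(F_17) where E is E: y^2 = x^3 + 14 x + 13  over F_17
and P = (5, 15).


Compute successive multiples of P until we hit O:
  1P = (5, 15)
  2P = (8, 5)
  3P = (0, 8)
  4P = (16, 7)
  5P = (11, 11)
  6P = (9, 16)
  7P = (2, 7)
  8P = (2, 10)
  ... (continuing to 15P)
  15P = O

ord(P) = 15


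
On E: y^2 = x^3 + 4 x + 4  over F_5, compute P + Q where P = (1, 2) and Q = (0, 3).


P != Q, so use the chord formula.
s = (y2 - y1) / (x2 - x1) = (1) / (4) mod 5 = 4
x3 = s^2 - x1 - x2 mod 5 = 4^2 - 1 - 0 = 0
y3 = s (x1 - x3) - y1 mod 5 = 4 * (1 - 0) - 2 = 2

P + Q = (0, 2)


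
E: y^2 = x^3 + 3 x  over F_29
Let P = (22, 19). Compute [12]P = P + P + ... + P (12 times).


k = 12 = 1100_2 (binary, LSB first: 0011)
Double-and-add from P = (22, 19):
  bit 0 = 0: acc unchanged = O
  bit 1 = 0: acc unchanged = O
  bit 2 = 1: acc = O + (28, 5) = (28, 5)
  bit 3 = 1: acc = (28, 5) + (7, 25) = (22, 10)

12P = (22, 10)


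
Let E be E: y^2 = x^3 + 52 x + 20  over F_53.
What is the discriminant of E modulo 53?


4 a^3 + 27 b^2 = 4*52^3 + 27*20^2 = 562432 + 10800 = 573232
Delta = -16 * (573232) = -9171712
Delta mod 53 = 44

Delta = 44 (mod 53)


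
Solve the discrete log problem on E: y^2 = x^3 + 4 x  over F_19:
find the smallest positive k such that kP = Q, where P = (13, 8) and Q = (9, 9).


Enumerate multiples of P until we hit Q = (9, 9):
  1P = (13, 8)
  2P = (4, 17)
  3P = (3, 1)
  4P = (9, 10)
  5P = (2, 15)
  6P = (11, 8)
  7P = (14, 11)
  8P = (1, 9)
  9P = (12, 3)
  10P = (0, 0)
  11P = (12, 16)
  12P = (1, 10)
  13P = (14, 8)
  14P = (11, 11)
  15P = (2, 4)
  16P = (9, 9)
Match found at i = 16.

k = 16


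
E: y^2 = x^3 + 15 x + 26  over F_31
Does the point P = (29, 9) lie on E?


Check whether y^2 = x^3 + 15 x + 26 (mod 31) for (x, y) = (29, 9).
LHS: y^2 = 9^2 mod 31 = 19
RHS: x^3 + 15 x + 26 = 29^3 + 15*29 + 26 mod 31 = 19
LHS = RHS

Yes, on the curve


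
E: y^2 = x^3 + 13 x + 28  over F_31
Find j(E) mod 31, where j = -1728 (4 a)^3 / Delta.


Delta = -16(4 a^3 + 27 b^2) mod 31 = 26
-1728 * (4 a)^3 = -1728 * (4*13)^3 mod 31 = 29
j = 29 * 26^(-1) mod 31 = 19

j = 19 (mod 31)


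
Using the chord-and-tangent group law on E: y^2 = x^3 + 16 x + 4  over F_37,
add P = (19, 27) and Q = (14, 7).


P != Q, so use the chord formula.
s = (y2 - y1) / (x2 - x1) = (17) / (32) mod 37 = 4
x3 = s^2 - x1 - x2 mod 37 = 4^2 - 19 - 14 = 20
y3 = s (x1 - x3) - y1 mod 37 = 4 * (19 - 20) - 27 = 6

P + Q = (20, 6)


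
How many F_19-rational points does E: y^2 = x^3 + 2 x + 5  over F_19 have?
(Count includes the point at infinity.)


For each x in F_19, count y with y^2 = x^3 + 2 x + 5 mod 19:
  x = 0: RHS = 5, y in [9, 10]  -> 2 point(s)
  x = 2: RHS = 17, y in [6, 13]  -> 2 point(s)
  x = 3: RHS = 0, y in [0]  -> 1 point(s)
  x = 4: RHS = 1, y in [1, 18]  -> 2 point(s)
  x = 5: RHS = 7, y in [8, 11]  -> 2 point(s)
  x = 6: RHS = 5, y in [9, 10]  -> 2 point(s)
  x = 7: RHS = 1, y in [1, 18]  -> 2 point(s)
  x = 8: RHS = 1, y in [1, 18]  -> 2 point(s)
  x = 9: RHS = 11, y in [7, 12]  -> 2 point(s)
  x = 11: RHS = 9, y in [3, 16]  -> 2 point(s)
  x = 12: RHS = 9, y in [3, 16]  -> 2 point(s)
  x = 13: RHS = 5, y in [9, 10]  -> 2 point(s)
  x = 15: RHS = 9, y in [3, 16]  -> 2 point(s)
Affine points: 25. Add the point at infinity: total = 26.

#E(F_19) = 26


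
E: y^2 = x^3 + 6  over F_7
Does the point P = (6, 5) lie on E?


Check whether y^2 = x^3 + 0 x + 6 (mod 7) for (x, y) = (6, 5).
LHS: y^2 = 5^2 mod 7 = 4
RHS: x^3 + 0 x + 6 = 6^3 + 0*6 + 6 mod 7 = 5
LHS != RHS

No, not on the curve


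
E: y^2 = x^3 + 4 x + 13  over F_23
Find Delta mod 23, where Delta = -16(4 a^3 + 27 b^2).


4 a^3 + 27 b^2 = 4*4^3 + 27*13^2 = 256 + 4563 = 4819
Delta = -16 * (4819) = -77104
Delta mod 23 = 15

Delta = 15 (mod 23)


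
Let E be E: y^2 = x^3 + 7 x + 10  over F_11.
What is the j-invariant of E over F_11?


Delta = -16(4 a^3 + 27 b^2) mod 11 = 1
-1728 * (4 a)^3 = -1728 * (4*7)^3 mod 11 = 4
j = 4 * 1^(-1) mod 11 = 4

j = 4 (mod 11)


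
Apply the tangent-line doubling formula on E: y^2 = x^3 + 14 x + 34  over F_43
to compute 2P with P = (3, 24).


Doubling: s = (3 x1^2 + a) / (2 y1)
s = (3*3^2 + 14) / (2*24) mod 43 = 34
x3 = s^2 - 2 x1 mod 43 = 34^2 - 2*3 = 32
y3 = s (x1 - x3) - y1 mod 43 = 34 * (3 - 32) - 24 = 22

2P = (32, 22)


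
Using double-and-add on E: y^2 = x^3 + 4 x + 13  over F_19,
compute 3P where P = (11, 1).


k = 3 = 11_2 (binary, LSB first: 11)
Double-and-add from P = (11, 1):
  bit 0 = 1: acc = O + (11, 1) = (11, 1)
  bit 1 = 1: acc = (11, 1) + (6, 14) = (8, 14)

3P = (8, 14)


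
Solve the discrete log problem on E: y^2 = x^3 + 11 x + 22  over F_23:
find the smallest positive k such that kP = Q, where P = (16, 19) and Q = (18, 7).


Enumerate multiples of P until we hit Q = (18, 7):
  1P = (16, 19)
  2P = (3, 6)
  3P = (5, 15)
  4P = (20, 13)
  5P = (18, 7)
Match found at i = 5.

k = 5


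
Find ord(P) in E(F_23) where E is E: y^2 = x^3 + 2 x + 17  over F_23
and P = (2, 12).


Compute successive multiples of P until we hit O:
  1P = (2, 12)
  2P = (8, 19)
  3P = (15, 15)
  4P = (10, 18)
  5P = (13, 20)
  6P = (11, 17)
  7P = (14, 12)
  8P = (7, 11)
  ... (continuing to 19P)
  19P = O

ord(P) = 19


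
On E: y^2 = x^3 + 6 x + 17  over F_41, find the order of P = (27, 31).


Compute successive multiples of P until we hit O:
  1P = (27, 31)
  2P = (29, 12)
  3P = (24, 2)
  4P = (6, 8)
  5P = (33, 21)
  6P = (2, 23)
  7P = (2, 18)
  8P = (33, 20)
  ... (continuing to 13P)
  13P = O

ord(P) = 13


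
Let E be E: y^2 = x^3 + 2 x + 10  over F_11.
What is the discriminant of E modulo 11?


4 a^3 + 27 b^2 = 4*2^3 + 27*10^2 = 32 + 2700 = 2732
Delta = -16 * (2732) = -43712
Delta mod 11 = 2

Delta = 2 (mod 11)


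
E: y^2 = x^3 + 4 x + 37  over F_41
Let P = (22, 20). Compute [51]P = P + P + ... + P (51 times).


k = 51 = 110011_2 (binary, LSB first: 110011)
Double-and-add from P = (22, 20):
  bit 0 = 1: acc = O + (22, 20) = (22, 20)
  bit 1 = 1: acc = (22, 20) + (28, 24) = (37, 11)
  bit 2 = 0: acc unchanged = (37, 11)
  bit 3 = 0: acc unchanged = (37, 11)
  bit 4 = 1: acc = (37, 11) + (32, 16) = (14, 7)
  bit 5 = 1: acc = (14, 7) + (17, 37) = (28, 17)

51P = (28, 17)


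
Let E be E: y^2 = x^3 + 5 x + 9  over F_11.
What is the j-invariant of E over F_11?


Delta = -16(4 a^3 + 27 b^2) mod 11 = 7
-1728 * (4 a)^3 = -1728 * (4*5)^3 mod 11 = 8
j = 8 * 7^(-1) mod 11 = 9

j = 9 (mod 11)


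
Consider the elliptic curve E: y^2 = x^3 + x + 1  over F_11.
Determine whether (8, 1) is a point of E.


Check whether y^2 = x^3 + 1 x + 1 (mod 11) for (x, y) = (8, 1).
LHS: y^2 = 1^2 mod 11 = 1
RHS: x^3 + 1 x + 1 = 8^3 + 1*8 + 1 mod 11 = 4
LHS != RHS

No, not on the curve


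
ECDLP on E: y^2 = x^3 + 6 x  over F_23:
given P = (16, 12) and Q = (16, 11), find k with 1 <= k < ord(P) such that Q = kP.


Enumerate multiples of P until we hit Q = (16, 11):
  1P = (16, 12)
  2P = (9, 1)
  3P = (0, 0)
  4P = (9, 22)
  5P = (16, 11)
Match found at i = 5.

k = 5


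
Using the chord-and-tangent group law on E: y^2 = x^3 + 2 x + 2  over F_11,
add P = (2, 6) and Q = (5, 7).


P != Q, so use the chord formula.
s = (y2 - y1) / (x2 - x1) = (1) / (3) mod 11 = 4
x3 = s^2 - x1 - x2 mod 11 = 4^2 - 2 - 5 = 9
y3 = s (x1 - x3) - y1 mod 11 = 4 * (2 - 9) - 6 = 10

P + Q = (9, 10)


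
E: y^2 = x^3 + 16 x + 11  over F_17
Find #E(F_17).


For each x in F_17, count y with y^2 = x^3 + 16 x + 11 mod 17:
  x = 2: RHS = 0, y in [0]  -> 1 point(s)
  x = 3: RHS = 1, y in [1, 16]  -> 2 point(s)
  x = 6: RHS = 0, y in [0]  -> 1 point(s)
  x = 9: RHS = 0, y in [0]  -> 1 point(s)
  x = 10: RHS = 15, y in [7, 10]  -> 2 point(s)
  x = 13: RHS = 2, y in [6, 11]  -> 2 point(s)
  x = 14: RHS = 4, y in [2, 15]  -> 2 point(s)
Affine points: 11. Add the point at infinity: total = 12.

#E(F_17) = 12


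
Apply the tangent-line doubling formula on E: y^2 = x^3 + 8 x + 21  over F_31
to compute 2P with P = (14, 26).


Doubling: s = (3 x1^2 + a) / (2 y1)
s = (3*14^2 + 8) / (2*26) mod 31 = 21
x3 = s^2 - 2 x1 mod 31 = 21^2 - 2*14 = 10
y3 = s (x1 - x3) - y1 mod 31 = 21 * (14 - 10) - 26 = 27

2P = (10, 27)


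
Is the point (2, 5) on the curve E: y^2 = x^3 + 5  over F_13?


Check whether y^2 = x^3 + 0 x + 5 (mod 13) for (x, y) = (2, 5).
LHS: y^2 = 5^2 mod 13 = 12
RHS: x^3 + 0 x + 5 = 2^3 + 0*2 + 5 mod 13 = 0
LHS != RHS

No, not on the curve


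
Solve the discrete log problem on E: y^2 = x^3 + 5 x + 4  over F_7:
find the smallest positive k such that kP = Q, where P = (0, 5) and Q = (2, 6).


Enumerate multiples of P until we hit Q = (2, 6):
  1P = (0, 5)
  2P = (2, 1)
  3P = (2, 6)
Match found at i = 3.

k = 3


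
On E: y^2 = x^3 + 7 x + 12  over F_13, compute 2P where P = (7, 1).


Doubling: s = (3 x1^2 + a) / (2 y1)
s = (3*7^2 + 7) / (2*1) mod 13 = 12
x3 = s^2 - 2 x1 mod 13 = 12^2 - 2*7 = 0
y3 = s (x1 - x3) - y1 mod 13 = 12 * (7 - 0) - 1 = 5

2P = (0, 5)


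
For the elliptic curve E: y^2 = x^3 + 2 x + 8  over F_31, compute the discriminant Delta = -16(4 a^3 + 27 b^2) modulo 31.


4 a^3 + 27 b^2 = 4*2^3 + 27*8^2 = 32 + 1728 = 1760
Delta = -16 * (1760) = -28160
Delta mod 31 = 19

Delta = 19 (mod 31)


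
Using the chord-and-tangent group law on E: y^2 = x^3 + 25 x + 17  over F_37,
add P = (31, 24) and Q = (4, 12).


P != Q, so use the chord formula.
s = (y2 - y1) / (x2 - x1) = (25) / (10) mod 37 = 21
x3 = s^2 - x1 - x2 mod 37 = 21^2 - 31 - 4 = 36
y3 = s (x1 - x3) - y1 mod 37 = 21 * (31 - 36) - 24 = 19

P + Q = (36, 19)


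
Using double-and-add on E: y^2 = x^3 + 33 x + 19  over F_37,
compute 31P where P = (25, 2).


k = 31 = 11111_2 (binary, LSB first: 11111)
Double-and-add from P = (25, 2):
  bit 0 = 1: acc = O + (25, 2) = (25, 2)
  bit 1 = 1: acc = (25, 2) + (3, 21) = (6, 27)
  bit 2 = 1: acc = (6, 27) + (27, 24) = (1, 4)
  bit 3 = 1: acc = (1, 4) + (20, 13) = (7, 36)
  bit 4 = 1: acc = (7, 36) + (4, 20) = (1, 33)

31P = (1, 33)


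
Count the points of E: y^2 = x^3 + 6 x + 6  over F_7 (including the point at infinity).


For each x in F_7, count y with y^2 = x^3 + 6 x + 6 mod 7:
  x = 3: RHS = 2, y in [3, 4]  -> 2 point(s)
  x = 5: RHS = 0, y in [0]  -> 1 point(s)
Affine points: 3. Add the point at infinity: total = 4.

#E(F_7) = 4


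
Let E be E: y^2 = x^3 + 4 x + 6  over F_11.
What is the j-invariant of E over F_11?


Delta = -16(4 a^3 + 27 b^2) mod 11 = 9
-1728 * (4 a)^3 = -1728 * (4*4)^3 mod 11 = 7
j = 7 * 9^(-1) mod 11 = 2

j = 2 (mod 11)


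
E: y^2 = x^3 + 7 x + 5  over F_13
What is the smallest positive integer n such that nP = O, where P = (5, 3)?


Compute successive multiples of P until we hit O:
  1P = (5, 3)
  2P = (2, 12)
  3P = (2, 1)
  4P = (5, 10)
  5P = O

ord(P) = 5


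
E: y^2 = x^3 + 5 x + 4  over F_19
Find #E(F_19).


For each x in F_19, count y with y^2 = x^3 + 5 x + 4 mod 19:
  x = 0: RHS = 4, y in [2, 17]  -> 2 point(s)
  x = 8: RHS = 5, y in [9, 10]  -> 2 point(s)
  x = 10: RHS = 9, y in [3, 16]  -> 2 point(s)
  x = 12: RHS = 6, y in [5, 14]  -> 2 point(s)
  x = 13: RHS = 5, y in [9, 10]  -> 2 point(s)
  x = 14: RHS = 6, y in [5, 14]  -> 2 point(s)
  x = 16: RHS = 0, y in [0]  -> 1 point(s)
  x = 17: RHS = 5, y in [9, 10]  -> 2 point(s)
  x = 18: RHS = 17, y in [6, 13]  -> 2 point(s)
Affine points: 17. Add the point at infinity: total = 18.

#E(F_19) = 18


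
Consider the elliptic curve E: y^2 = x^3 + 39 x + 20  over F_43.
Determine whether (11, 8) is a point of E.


Check whether y^2 = x^3 + 39 x + 20 (mod 43) for (x, y) = (11, 8).
LHS: y^2 = 8^2 mod 43 = 21
RHS: x^3 + 39 x + 20 = 11^3 + 39*11 + 20 mod 43 = 17
LHS != RHS

No, not on the curve


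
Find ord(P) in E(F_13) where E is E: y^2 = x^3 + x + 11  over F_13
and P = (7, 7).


Compute successive multiples of P until we hit O:
  1P = (7, 7)
  2P = (11, 12)
  3P = (12, 3)
  4P = (4, 1)
  5P = (6, 8)
  6P = (1, 0)
  7P = (6, 5)
  8P = (4, 12)
  ... (continuing to 12P)
  12P = O

ord(P) = 12


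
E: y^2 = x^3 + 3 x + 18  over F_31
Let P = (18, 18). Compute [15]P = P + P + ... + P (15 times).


k = 15 = 1111_2 (binary, LSB first: 1111)
Double-and-add from P = (18, 18):
  bit 0 = 1: acc = O + (18, 18) = (18, 18)
  bit 1 = 1: acc = (18, 18) + (14, 18) = (30, 13)
  bit 2 = 1: acc = (30, 13) + (23, 28) = (6, 2)
  bit 3 = 1: acc = (6, 2) + (26, 23) = (7, 14)

15P = (7, 14)


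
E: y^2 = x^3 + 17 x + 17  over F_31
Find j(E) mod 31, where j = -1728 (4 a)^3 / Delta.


Delta = -16(4 a^3 + 27 b^2) mod 31 = 21
-1728 * (4 a)^3 = -1728 * (4*17)^3 mod 31 = 23
j = 23 * 21^(-1) mod 31 = 7

j = 7 (mod 31)


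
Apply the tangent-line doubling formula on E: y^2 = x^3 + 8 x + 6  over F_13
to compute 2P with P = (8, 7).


Doubling: s = (3 x1^2 + a) / (2 y1)
s = (3*8^2 + 8) / (2*7) mod 13 = 5
x3 = s^2 - 2 x1 mod 13 = 5^2 - 2*8 = 9
y3 = s (x1 - x3) - y1 mod 13 = 5 * (8 - 9) - 7 = 1

2P = (9, 1)


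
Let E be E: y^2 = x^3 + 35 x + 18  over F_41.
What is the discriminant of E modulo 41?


4 a^3 + 27 b^2 = 4*35^3 + 27*18^2 = 171500 + 8748 = 180248
Delta = -16 * (180248) = -2883968
Delta mod 41 = 13

Delta = 13 (mod 41)


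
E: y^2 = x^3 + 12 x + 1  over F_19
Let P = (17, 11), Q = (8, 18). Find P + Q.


P != Q, so use the chord formula.
s = (y2 - y1) / (x2 - x1) = (7) / (10) mod 19 = 14
x3 = s^2 - x1 - x2 mod 19 = 14^2 - 17 - 8 = 0
y3 = s (x1 - x3) - y1 mod 19 = 14 * (17 - 0) - 11 = 18

P + Q = (0, 18)


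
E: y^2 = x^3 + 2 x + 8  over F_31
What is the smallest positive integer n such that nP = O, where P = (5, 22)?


Compute successive multiples of P until we hit O:
  1P = (5, 22)
  2P = (26, 11)
  3P = (4, 7)
  4P = (30, 6)
  5P = (10, 6)
  6P = (25, 11)
  7P = (2, 12)
  8P = (11, 20)
  ... (continuing to 31P)
  31P = O

ord(P) = 31


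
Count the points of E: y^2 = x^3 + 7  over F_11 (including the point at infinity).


For each x in F_11, count y with y^2 = x^3 + 0 x + 7 mod 11:
  x = 2: RHS = 4, y in [2, 9]  -> 2 point(s)
  x = 3: RHS = 1, y in [1, 10]  -> 2 point(s)
  x = 4: RHS = 5, y in [4, 7]  -> 2 point(s)
  x = 5: RHS = 0, y in [0]  -> 1 point(s)
  x = 6: RHS = 3, y in [5, 6]  -> 2 point(s)
  x = 7: RHS = 9, y in [3, 8]  -> 2 point(s)
Affine points: 11. Add the point at infinity: total = 12.

#E(F_11) = 12


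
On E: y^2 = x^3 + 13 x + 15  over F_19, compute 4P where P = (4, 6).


k = 4 = 100_2 (binary, LSB first: 001)
Double-and-add from P = (4, 6):
  bit 0 = 0: acc unchanged = O
  bit 1 = 0: acc unchanged = O
  bit 2 = 1: acc = O + (2, 7) = (2, 7)

4P = (2, 7)


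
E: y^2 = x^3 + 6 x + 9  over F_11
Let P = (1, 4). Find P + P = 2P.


Doubling: s = (3 x1^2 + a) / (2 y1)
s = (3*1^2 + 6) / (2*4) mod 11 = 8
x3 = s^2 - 2 x1 mod 11 = 8^2 - 2*1 = 7
y3 = s (x1 - x3) - y1 mod 11 = 8 * (1 - 7) - 4 = 3

2P = (7, 3)


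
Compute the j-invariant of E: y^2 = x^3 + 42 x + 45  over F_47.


Delta = -16(4 a^3 + 27 b^2) mod 47 = 21
-1728 * (4 a)^3 = -1728 * (4*42)^3 mod 47 = 31
j = 31 * 21^(-1) mod 47 = 44

j = 44 (mod 47)


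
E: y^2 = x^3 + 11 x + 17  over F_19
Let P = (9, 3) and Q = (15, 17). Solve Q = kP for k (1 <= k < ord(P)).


Enumerate multiples of P until we hit Q = (15, 17):
  1P = (9, 3)
  2P = (5, 8)
  3P = (3, 18)
  4P = (18, 10)
  5P = (17, 14)
  6P = (13, 1)
  7P = (2, 3)
  8P = (8, 16)
  9P = (0, 13)
  10P = (11, 14)
  11P = (15, 2)
  12P = (4, 12)
  13P = (10, 14)
  14P = (7, 0)
  15P = (10, 5)
  16P = (4, 7)
  17P = (15, 17)
Match found at i = 17.

k = 17


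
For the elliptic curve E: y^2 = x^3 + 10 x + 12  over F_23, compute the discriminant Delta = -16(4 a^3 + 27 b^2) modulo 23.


4 a^3 + 27 b^2 = 4*10^3 + 27*12^2 = 4000 + 3888 = 7888
Delta = -16 * (7888) = -126208
Delta mod 23 = 16

Delta = 16 (mod 23)


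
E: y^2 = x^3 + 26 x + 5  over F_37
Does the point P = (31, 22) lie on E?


Check whether y^2 = x^3 + 26 x + 5 (mod 37) for (x, y) = (31, 22).
LHS: y^2 = 22^2 mod 37 = 3
RHS: x^3 + 26 x + 5 = 31^3 + 26*31 + 5 mod 37 = 3
LHS = RHS

Yes, on the curve


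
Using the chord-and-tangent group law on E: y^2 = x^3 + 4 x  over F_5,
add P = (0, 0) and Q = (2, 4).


P != Q, so use the chord formula.
s = (y2 - y1) / (x2 - x1) = (4) / (2) mod 5 = 2
x3 = s^2 - x1 - x2 mod 5 = 2^2 - 0 - 2 = 2
y3 = s (x1 - x3) - y1 mod 5 = 2 * (0 - 2) - 0 = 1

P + Q = (2, 1)


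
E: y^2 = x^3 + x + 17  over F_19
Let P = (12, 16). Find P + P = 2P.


Doubling: s = (3 x1^2 + a) / (2 y1)
s = (3*12^2 + 1) / (2*16) mod 19 = 7
x3 = s^2 - 2 x1 mod 19 = 7^2 - 2*12 = 6
y3 = s (x1 - x3) - y1 mod 19 = 7 * (12 - 6) - 16 = 7

2P = (6, 7)


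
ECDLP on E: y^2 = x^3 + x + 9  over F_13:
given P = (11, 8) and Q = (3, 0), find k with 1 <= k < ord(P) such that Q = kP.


Enumerate multiples of P until we hit Q = (3, 0):
  1P = (11, 8)
  2P = (4, 5)
  3P = (8, 10)
  4P = (6, 6)
  5P = (5, 10)
  6P = (0, 10)
  7P = (3, 0)
Match found at i = 7.

k = 7


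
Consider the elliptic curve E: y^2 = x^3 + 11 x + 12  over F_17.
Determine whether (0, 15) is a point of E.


Check whether y^2 = x^3 + 11 x + 12 (mod 17) for (x, y) = (0, 15).
LHS: y^2 = 15^2 mod 17 = 4
RHS: x^3 + 11 x + 12 = 0^3 + 11*0 + 12 mod 17 = 12
LHS != RHS

No, not on the curve


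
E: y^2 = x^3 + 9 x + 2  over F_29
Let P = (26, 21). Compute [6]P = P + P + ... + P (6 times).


k = 6 = 110_2 (binary, LSB first: 011)
Double-and-add from P = (26, 21):
  bit 0 = 0: acc unchanged = O
  bit 1 = 1: acc = O + (2, 12) = (2, 12)
  bit 2 = 1: acc = (2, 12) + (9, 0) = (2, 17)

6P = (2, 17)


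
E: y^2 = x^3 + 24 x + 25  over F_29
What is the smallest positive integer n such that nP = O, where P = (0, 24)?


Compute successive multiples of P until we hit O:
  1P = (0, 24)
  2P = (22, 23)
  3P = (23, 10)
  4P = (5, 3)
  5P = (8, 27)
  6P = (8, 2)
  7P = (5, 26)
  8P = (23, 19)
  ... (continuing to 11P)
  11P = O

ord(P) = 11


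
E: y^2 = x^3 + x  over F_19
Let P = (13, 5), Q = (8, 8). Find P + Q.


P != Q, so use the chord formula.
s = (y2 - y1) / (x2 - x1) = (3) / (14) mod 19 = 7
x3 = s^2 - x1 - x2 mod 19 = 7^2 - 13 - 8 = 9
y3 = s (x1 - x3) - y1 mod 19 = 7 * (13 - 9) - 5 = 4

P + Q = (9, 4)


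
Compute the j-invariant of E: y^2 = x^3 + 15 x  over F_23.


Delta = -16(4 a^3 + 27 b^2) mod 23 = 16
-1728 * (4 a)^3 = -1728 * (4*15)^3 mod 23 = 2
j = 2 * 16^(-1) mod 23 = 3

j = 3 (mod 23)


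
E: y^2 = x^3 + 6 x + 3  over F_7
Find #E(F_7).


For each x in F_7, count y with y^2 = x^3 + 6 x + 3 mod 7:
  x = 2: RHS = 2, y in [3, 4]  -> 2 point(s)
  x = 4: RHS = 0, y in [0]  -> 1 point(s)
  x = 5: RHS = 4, y in [2, 5]  -> 2 point(s)
Affine points: 5. Add the point at infinity: total = 6.

#E(F_7) = 6


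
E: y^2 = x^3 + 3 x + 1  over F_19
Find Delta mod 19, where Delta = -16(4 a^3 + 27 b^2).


4 a^3 + 27 b^2 = 4*3^3 + 27*1^2 = 108 + 27 = 135
Delta = -16 * (135) = -2160
Delta mod 19 = 6

Delta = 6 (mod 19)


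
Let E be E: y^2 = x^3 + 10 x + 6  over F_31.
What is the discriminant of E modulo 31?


4 a^3 + 27 b^2 = 4*10^3 + 27*6^2 = 4000 + 972 = 4972
Delta = -16 * (4972) = -79552
Delta mod 31 = 25

Delta = 25 (mod 31)


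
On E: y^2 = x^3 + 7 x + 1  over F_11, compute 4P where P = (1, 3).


k = 4 = 100_2 (binary, LSB first: 001)
Double-and-add from P = (1, 3):
  bit 0 = 0: acc unchanged = O
  bit 1 = 0: acc unchanged = O
  bit 2 = 1: acc = O + (1, 8) = (1, 8)

4P = (1, 8)


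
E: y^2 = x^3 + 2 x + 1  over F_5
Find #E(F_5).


For each x in F_5, count y with y^2 = x^3 + 2 x + 1 mod 5:
  x = 0: RHS = 1, y in [1, 4]  -> 2 point(s)
  x = 1: RHS = 4, y in [2, 3]  -> 2 point(s)
  x = 3: RHS = 4, y in [2, 3]  -> 2 point(s)
Affine points: 6. Add the point at infinity: total = 7.

#E(F_5) = 7


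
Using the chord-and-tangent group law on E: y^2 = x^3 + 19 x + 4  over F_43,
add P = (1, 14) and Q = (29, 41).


P != Q, so use the chord formula.
s = (y2 - y1) / (x2 - x1) = (27) / (28) mod 43 = 24
x3 = s^2 - x1 - x2 mod 43 = 24^2 - 1 - 29 = 30
y3 = s (x1 - x3) - y1 mod 43 = 24 * (1 - 30) - 14 = 21

P + Q = (30, 21)


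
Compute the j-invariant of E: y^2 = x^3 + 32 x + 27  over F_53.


Delta = -16(4 a^3 + 27 b^2) mod 53 = 3
-1728 * (4 a)^3 = -1728 * (4*32)^3 mod 53 = 1
j = 1 * 3^(-1) mod 53 = 18

j = 18 (mod 53)


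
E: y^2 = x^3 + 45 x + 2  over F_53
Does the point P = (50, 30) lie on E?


Check whether y^2 = x^3 + 45 x + 2 (mod 53) for (x, y) = (50, 30).
LHS: y^2 = 30^2 mod 53 = 52
RHS: x^3 + 45 x + 2 = 50^3 + 45*50 + 2 mod 53 = 52
LHS = RHS

Yes, on the curve


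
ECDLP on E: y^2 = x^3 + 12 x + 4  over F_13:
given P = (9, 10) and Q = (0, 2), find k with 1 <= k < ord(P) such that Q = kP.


Enumerate multiples of P until we hit Q = (0, 2):
  1P = (9, 10)
  2P = (4, 5)
  3P = (1, 11)
  4P = (2, 7)
  5P = (12, 11)
  6P = (8, 12)
  7P = (0, 11)
  8P = (0, 2)
Match found at i = 8.

k = 8


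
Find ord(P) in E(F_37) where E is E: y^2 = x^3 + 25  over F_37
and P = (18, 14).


Compute successive multiples of P until we hit O:
  1P = (18, 14)
  2P = (10, 10)
  3P = (0, 32)
  4P = (20, 25)
  5P = (20, 12)
  6P = (0, 5)
  7P = (10, 27)
  8P = (18, 23)
  ... (continuing to 9P)
  9P = O

ord(P) = 9


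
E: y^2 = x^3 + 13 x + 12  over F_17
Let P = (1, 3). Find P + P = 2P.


Doubling: s = (3 x1^2 + a) / (2 y1)
s = (3*1^2 + 13) / (2*3) mod 17 = 14
x3 = s^2 - 2 x1 mod 17 = 14^2 - 2*1 = 7
y3 = s (x1 - x3) - y1 mod 17 = 14 * (1 - 7) - 3 = 15

2P = (7, 15)


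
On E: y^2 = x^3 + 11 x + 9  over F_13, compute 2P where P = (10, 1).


k = 2 = 10_2 (binary, LSB first: 01)
Double-and-add from P = (10, 1):
  bit 0 = 0: acc unchanged = O
  bit 1 = 1: acc = O + (3, 2) = (3, 2)

2P = (3, 2)
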